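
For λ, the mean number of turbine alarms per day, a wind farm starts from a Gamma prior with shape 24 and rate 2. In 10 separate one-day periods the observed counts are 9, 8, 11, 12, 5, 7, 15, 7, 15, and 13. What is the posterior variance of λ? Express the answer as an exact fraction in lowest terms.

Total count: 9 + 8 + 11 + 12 + 5 + 7 + 15 + 7 + 15 + 13 = 102.
Total exposure: 10 days.
The Gamma prior is conjugate for the Poisson rate, so λ | data ~ Gamma(24+102, 2+10) = Gamma(126, 12).
Posterior variance = α'/β'² = 126/144 = 7/8.

7/8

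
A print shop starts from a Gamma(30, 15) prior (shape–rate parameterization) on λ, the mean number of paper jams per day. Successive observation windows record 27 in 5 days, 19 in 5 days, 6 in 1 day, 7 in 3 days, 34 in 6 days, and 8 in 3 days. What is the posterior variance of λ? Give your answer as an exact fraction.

Total count: 27 + 19 + 6 + 7 + 34 + 8 = 101.
Total exposure: 5 + 5 + 1 + 3 + 6 + 3 = 23 days.
Gamma(α, β) with Poisson data over total exposure Σt gives posterior Gamma(α+Σx, β+Σt) = Gamma(131, 38).
Posterior variance = α'/β'² = 131/1444.

131/1444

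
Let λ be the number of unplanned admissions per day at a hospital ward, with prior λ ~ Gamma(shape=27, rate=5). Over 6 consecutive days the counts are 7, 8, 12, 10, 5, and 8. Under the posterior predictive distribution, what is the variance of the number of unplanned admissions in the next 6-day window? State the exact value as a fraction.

714/11

Total count: 7 + 8 + 12 + 10 + 5 + 8 = 50.
Total exposure: 6 days.
The Gamma prior is conjugate for the Poisson rate, so λ | data ~ Gamma(27+50, 5+6) = Gamma(77, 11).
The posterior predictive for a window of length T is Negative Binomial with variance T·α'·(β'+T)/β'² = 6·77·17/121 = 714/11.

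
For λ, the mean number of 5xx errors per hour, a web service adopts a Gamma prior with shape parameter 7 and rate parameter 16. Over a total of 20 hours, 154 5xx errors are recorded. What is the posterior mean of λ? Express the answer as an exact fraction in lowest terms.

Total count 154 over total exposure 20 hours.
By Gamma–Poisson conjugacy, the posterior is Gamma(α + Σx, β + Σt) = Gamma(7 + 154, 16 + 20) = Gamma(161, 36).
Posterior mean = α'/β' = 161/36.

161/36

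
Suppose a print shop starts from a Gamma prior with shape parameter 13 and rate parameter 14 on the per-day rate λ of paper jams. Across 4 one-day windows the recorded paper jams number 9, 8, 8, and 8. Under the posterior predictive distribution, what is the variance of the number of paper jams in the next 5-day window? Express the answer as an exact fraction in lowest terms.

2645/162

Total count: 9 + 8 + 8 + 8 = 33.
Total exposure: 4 days.
Posterior: α' = 13 + 33 = 46, β' = 14 + 4 = 18.
The posterior predictive for a window of length T is Negative Binomial with variance T·α'·(β'+T)/β'² = 5·46·23/324 = 2645/162.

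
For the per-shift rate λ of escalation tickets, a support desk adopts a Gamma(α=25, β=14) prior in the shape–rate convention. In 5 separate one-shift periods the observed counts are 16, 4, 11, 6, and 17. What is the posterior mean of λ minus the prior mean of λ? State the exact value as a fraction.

Total count: 16 + 4 + 11 + 6 + 17 = 54.
Total exposure: 5 shifts.
The Gamma prior is conjugate for the Poisson rate, so λ | data ~ Gamma(25+54, 14+5) = Gamma(79, 19).
Posterior mean = 79/19 = 79/19; prior mean = 25/14 = 25/14. Difference = 79/19 − 25/14 = 631/266.

631/266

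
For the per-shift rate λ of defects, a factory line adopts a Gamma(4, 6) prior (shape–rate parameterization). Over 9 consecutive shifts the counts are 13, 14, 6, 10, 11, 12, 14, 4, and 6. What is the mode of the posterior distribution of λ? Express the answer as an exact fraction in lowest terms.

31/5

Total count: 13 + 14 + 6 + 10 + 11 + 12 + 14 + 4 + 6 = 90.
Total exposure: 9 shifts.
By Gamma–Poisson conjugacy, the posterior is Gamma(α + Σx, β + Σt) = Gamma(4 + 90, 6 + 9) = Gamma(94, 15).
Posterior mode = (α'−1)/β' = 93/15 = 31/5.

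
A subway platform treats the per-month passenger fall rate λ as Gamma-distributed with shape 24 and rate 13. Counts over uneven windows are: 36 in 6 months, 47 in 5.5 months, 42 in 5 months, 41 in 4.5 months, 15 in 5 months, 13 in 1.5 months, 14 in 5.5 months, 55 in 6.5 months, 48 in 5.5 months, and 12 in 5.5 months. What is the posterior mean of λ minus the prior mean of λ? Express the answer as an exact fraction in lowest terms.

5974/1651

Total count: 36 + 47 + 42 + 41 + 15 + 13 + 14 + 55 + 48 + 12 = 323.
Total exposure: 6 + 5.5 + 5 + 4.5 + 5 + 1.5 + 5.5 + 6.5 + 5.5 + 5.5 = 50.5 months.
By Gamma–Poisson conjugacy, the posterior is Gamma(α + Σx, β + Σt) = Gamma(24 + 323, 13 + 50.5) = Gamma(347, 127/2).
Posterior mean = 347/(127/2) = 694/127; prior mean = 24/13 = 24/13. Difference = 694/127 − 24/13 = 5974/1651.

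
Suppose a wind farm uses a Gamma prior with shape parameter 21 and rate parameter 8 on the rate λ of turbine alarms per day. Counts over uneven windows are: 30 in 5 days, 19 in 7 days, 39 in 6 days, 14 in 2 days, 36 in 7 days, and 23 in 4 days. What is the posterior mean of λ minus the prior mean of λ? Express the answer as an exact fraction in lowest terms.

49/24

Total count: 30 + 19 + 39 + 14 + 36 + 23 = 161.
Total exposure: 5 + 7 + 6 + 2 + 7 + 4 = 31 days.
The Gamma prior is conjugate for the Poisson rate, so λ | data ~ Gamma(21+161, 8+31) = Gamma(182, 39).
Posterior mean = 182/39 = 14/3; prior mean = 21/8 = 21/8. Difference = 14/3 − 21/8 = 49/24.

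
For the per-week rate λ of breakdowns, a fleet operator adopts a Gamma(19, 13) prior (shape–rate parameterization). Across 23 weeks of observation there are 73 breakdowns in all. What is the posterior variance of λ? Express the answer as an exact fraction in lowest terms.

Total count 73 over total exposure 23 weeks.
Conjugate update: add total count to the shape and total exposure to the rate, giving Gamma(92, 36).
Posterior variance = α'/β'² = 92/1296 = 23/324.

23/324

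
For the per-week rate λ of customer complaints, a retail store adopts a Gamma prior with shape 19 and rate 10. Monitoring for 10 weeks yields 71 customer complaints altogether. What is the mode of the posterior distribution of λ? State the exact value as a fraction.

Total count 71 over total exposure 10 weeks.
Conjugate update: add total count to the shape and total exposure to the rate, giving Gamma(90, 20).
Posterior mode = (α'−1)/β' = 89/20.

89/20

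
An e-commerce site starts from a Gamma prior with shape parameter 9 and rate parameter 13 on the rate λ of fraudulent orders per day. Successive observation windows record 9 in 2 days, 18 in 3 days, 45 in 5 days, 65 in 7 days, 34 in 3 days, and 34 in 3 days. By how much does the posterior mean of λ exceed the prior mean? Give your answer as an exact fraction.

1229/234

Total count: 9 + 18 + 45 + 65 + 34 + 34 = 205.
Total exposure: 2 + 3 + 5 + 7 + 3 + 3 = 23 days.
Posterior: α' = 9 + 205 = 214, β' = 13 + 23 = 36.
Posterior mean = 214/36 = 107/18; prior mean = 9/13 = 9/13. Difference = 107/18 − 9/13 = 1229/234.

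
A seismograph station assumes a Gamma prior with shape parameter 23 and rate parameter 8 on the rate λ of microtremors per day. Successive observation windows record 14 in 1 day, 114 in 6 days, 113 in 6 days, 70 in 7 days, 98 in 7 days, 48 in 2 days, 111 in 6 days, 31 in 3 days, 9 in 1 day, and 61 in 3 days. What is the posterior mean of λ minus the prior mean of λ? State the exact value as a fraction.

Total count: 14 + 114 + 113 + 70 + 98 + 48 + 111 + 31 + 9 + 61 = 669.
Total exposure: 1 + 6 + 6 + 7 + 7 + 2 + 6 + 3 + 1 + 3 = 42 days.
Conjugate update: add total count to the shape and total exposure to the rate, giving Gamma(692, 50).
Posterior mean = 692/50 = 346/25; prior mean = 23/8 = 23/8. Difference = 346/25 − 23/8 = 2193/200.

2193/200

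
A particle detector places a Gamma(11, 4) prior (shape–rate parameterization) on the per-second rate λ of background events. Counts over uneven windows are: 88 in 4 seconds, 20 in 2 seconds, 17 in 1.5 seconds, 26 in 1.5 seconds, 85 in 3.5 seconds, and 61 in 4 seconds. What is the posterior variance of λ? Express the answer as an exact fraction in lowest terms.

1232/1681

Total count: 88 + 20 + 17 + 26 + 85 + 61 = 297.
Total exposure: 4 + 2 + 1.5 + 1.5 + 3.5 + 4 = 16.5 seconds.
Conjugate update: add total count to the shape and total exposure to the rate, giving Gamma(308, 41/2).
Posterior variance = α'/β'² = 308/(1681/4) = 1232/1681.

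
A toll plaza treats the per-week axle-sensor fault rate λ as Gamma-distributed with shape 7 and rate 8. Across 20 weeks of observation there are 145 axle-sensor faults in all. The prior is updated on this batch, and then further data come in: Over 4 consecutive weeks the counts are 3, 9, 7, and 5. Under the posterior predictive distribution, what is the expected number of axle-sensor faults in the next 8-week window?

Total count 145 over total exposure 20 weeks.
After the first batch: Gamma(7 + 145, 8 + 20) = Gamma(152, 28).
Total count: 3 + 9 + 7 + 5 = 24.
Total exposure: 4 weeks.
After the second batch: Gamma(152 + 24, 28 + 4) = Gamma(176, 32).
Predictive mean over an 8-week window = T·E[λ|data] = 8·176/32 = 44.

44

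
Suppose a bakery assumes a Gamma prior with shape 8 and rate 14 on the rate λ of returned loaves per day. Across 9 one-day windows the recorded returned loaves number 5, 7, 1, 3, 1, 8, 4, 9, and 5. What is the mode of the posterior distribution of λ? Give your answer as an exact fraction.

50/23

Total count: 5 + 7 + 1 + 3 + 1 + 8 + 4 + 9 + 5 = 43.
Total exposure: 9 days.
Gamma(α, β) with Poisson data over total exposure Σt gives posterior Gamma(α+Σx, β+Σt) = Gamma(51, 23).
Posterior mode = (α'−1)/β' = 50/23.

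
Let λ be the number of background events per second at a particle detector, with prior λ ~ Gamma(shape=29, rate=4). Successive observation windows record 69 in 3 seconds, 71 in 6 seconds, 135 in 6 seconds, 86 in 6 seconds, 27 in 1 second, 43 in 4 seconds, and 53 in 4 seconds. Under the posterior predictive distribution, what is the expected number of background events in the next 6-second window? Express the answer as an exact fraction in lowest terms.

Total count: 69 + 71 + 135 + 86 + 27 + 43 + 53 = 484.
Total exposure: 3 + 6 + 6 + 6 + 1 + 4 + 4 = 30 seconds.
Conjugate update: add total count to the shape and total exposure to the rate, giving Gamma(513, 34).
Predictive mean over a 6-second window = T·E[λ|data] = 6·513/34 = 1539/17.

1539/17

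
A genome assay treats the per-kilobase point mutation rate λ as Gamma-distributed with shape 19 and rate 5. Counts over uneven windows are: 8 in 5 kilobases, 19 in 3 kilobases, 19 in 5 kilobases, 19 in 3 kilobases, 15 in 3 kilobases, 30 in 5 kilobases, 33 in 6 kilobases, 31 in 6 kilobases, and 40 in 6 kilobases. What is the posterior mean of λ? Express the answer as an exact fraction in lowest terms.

233/47

Total count: 8 + 19 + 19 + 19 + 15 + 30 + 33 + 31 + 40 = 214.
Total exposure: 5 + 3 + 5 + 3 + 3 + 5 + 6 + 6 + 6 = 42 kilobases.
Gamma(α, β) with Poisson data over total exposure Σt gives posterior Gamma(α+Σx, β+Σt) = Gamma(233, 47).
Posterior mean = α'/β' = 233/47.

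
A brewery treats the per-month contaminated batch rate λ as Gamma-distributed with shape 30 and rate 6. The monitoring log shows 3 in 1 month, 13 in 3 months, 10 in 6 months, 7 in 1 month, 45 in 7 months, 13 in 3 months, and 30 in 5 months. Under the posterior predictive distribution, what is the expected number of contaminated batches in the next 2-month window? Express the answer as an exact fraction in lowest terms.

Total count: 3 + 13 + 10 + 7 + 45 + 13 + 30 = 121.
Total exposure: 1 + 3 + 6 + 1 + 7 + 3 + 5 = 26 months.
The Gamma prior is conjugate for the Poisson rate, so λ | data ~ Gamma(30+121, 6+26) = Gamma(151, 32).
Predictive mean over a 2-month window = T·E[λ|data] = 2·151/32 = 151/16.

151/16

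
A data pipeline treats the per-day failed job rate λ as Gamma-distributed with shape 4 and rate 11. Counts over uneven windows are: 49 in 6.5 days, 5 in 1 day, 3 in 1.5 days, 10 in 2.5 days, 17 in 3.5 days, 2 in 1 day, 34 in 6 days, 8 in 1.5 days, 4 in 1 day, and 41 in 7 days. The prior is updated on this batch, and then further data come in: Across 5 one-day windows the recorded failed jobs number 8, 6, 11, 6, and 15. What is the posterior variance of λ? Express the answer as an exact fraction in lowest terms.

Total count: 49 + 5 + 3 + 10 + 17 + 2 + 34 + 8 + 4 + 41 = 173.
Total exposure: 6.5 + 1 + 1.5 + 2.5 + 3.5 + 1 + 6 + 1.5 + 1 + 7 = 31.5 days.
After the first batch: Gamma(4 + 173, 11 + 31.5) = Gamma(177, 85/2).
Total count: 8 + 6 + 11 + 6 + 15 = 46.
Total exposure: 5 days.
After the second batch: Gamma(177 + 46, 85/2 + 5) = Gamma(223, 95/2).
Posterior variance = α'/β'² = 223/(9025/4) = 892/9025.

892/9025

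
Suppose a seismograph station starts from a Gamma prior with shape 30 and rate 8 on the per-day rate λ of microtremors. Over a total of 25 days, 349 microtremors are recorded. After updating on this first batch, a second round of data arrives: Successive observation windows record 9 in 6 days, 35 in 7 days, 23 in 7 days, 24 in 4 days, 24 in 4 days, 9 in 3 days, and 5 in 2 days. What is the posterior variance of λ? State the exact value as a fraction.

127/1089

Total count 349 over total exposure 25 days.
After the first batch: Gamma(30 + 349, 8 + 25) = Gamma(379, 33).
Total count: 9 + 35 + 23 + 24 + 24 + 9 + 5 = 129.
Total exposure: 6 + 7 + 7 + 4 + 4 + 3 + 2 = 33 days.
After the second batch: Gamma(379 + 129, 33 + 33) = Gamma(508, 66).
Posterior variance = α'/β'² = 508/4356 = 127/1089.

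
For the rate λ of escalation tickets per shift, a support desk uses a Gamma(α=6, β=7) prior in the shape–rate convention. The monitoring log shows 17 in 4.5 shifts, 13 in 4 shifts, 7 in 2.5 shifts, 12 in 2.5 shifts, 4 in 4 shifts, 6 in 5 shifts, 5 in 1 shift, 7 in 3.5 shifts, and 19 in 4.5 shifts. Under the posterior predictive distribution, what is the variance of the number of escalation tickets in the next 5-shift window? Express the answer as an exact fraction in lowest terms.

Total count: 17 + 13 + 7 + 12 + 4 + 6 + 5 + 7 + 19 = 90.
Total exposure: 4.5 + 4 + 2.5 + 2.5 + 4 + 5 + 1 + 3.5 + 4.5 = 31.5 shifts.
Conjugate update: add total count to the shape and total exposure to the rate, giving Gamma(96, 77/2).
The posterior predictive for a window of length T is Negative Binomial with variance T·α'·(β'+T)/β'² = 5·96·(87/2)/(5929/4) = 83520/5929.

83520/5929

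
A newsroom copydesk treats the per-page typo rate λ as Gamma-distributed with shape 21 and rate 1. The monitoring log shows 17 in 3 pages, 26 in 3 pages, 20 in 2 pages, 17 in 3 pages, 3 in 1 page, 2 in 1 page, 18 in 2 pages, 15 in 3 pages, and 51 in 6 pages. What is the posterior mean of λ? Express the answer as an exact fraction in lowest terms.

Total count: 17 + 26 + 20 + 17 + 3 + 2 + 18 + 15 + 51 = 169.
Total exposure: 3 + 3 + 2 + 3 + 1 + 1 + 2 + 3 + 6 = 24 pages.
Conjugate update: add total count to the shape and total exposure to the rate, giving Gamma(190, 25).
Posterior mean = α'/β' = 190/25 = 38/5.

38/5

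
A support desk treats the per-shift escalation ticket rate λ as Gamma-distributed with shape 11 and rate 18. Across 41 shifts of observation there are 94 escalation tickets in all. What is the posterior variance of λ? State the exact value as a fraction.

105/3481

Total count 94 over total exposure 41 shifts.
Gamma(α, β) with Poisson data over total exposure Σt gives posterior Gamma(α+Σx, β+Σt) = Gamma(105, 59).
Posterior variance = α'/β'² = 105/3481.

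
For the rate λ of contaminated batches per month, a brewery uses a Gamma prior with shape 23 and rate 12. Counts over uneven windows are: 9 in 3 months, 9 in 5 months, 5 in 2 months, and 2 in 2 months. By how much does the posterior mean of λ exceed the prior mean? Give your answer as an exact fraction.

Total count: 9 + 9 + 5 + 2 = 25.
Total exposure: 3 + 5 + 2 + 2 = 12 months.
The Gamma prior is conjugate for the Poisson rate, so λ | data ~ Gamma(23+25, 12+12) = Gamma(48, 24).
Posterior mean = 48/24 = 2; prior mean = 23/12 = 23/12. Difference = 2 − 23/12 = 1/12.

1/12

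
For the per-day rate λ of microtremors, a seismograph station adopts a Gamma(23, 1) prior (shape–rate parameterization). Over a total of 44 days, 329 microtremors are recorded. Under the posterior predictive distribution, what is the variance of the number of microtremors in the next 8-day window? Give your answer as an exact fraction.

149248/2025

Total count 329 over total exposure 44 days.
By Gamma–Poisson conjugacy, the posterior is Gamma(α + Σx, β + Σt) = Gamma(23 + 329, 1 + 44) = Gamma(352, 45).
The posterior predictive for a window of length T is Negative Binomial with variance T·α'·(β'+T)/β'² = 8·352·53/2025 = 149248/2025.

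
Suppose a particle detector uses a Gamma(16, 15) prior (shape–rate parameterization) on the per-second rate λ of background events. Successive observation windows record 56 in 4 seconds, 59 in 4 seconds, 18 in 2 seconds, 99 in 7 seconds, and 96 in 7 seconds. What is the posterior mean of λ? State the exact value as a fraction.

Total count: 56 + 59 + 18 + 99 + 96 = 328.
Total exposure: 4 + 4 + 2 + 7 + 7 = 24 seconds.
Gamma(α, β) with Poisson data over total exposure Σt gives posterior Gamma(α+Σx, β+Σt) = Gamma(344, 39).
Posterior mean = α'/β' = 344/39.

344/39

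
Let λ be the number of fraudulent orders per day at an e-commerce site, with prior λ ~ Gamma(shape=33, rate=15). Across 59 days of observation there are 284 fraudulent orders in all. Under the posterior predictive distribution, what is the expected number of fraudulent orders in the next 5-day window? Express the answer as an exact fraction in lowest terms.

Total count 284 over total exposure 59 days.
Posterior: α' = 33 + 284 = 317, β' = 15 + 59 = 74.
Predictive mean over a 5-day window = T·E[λ|data] = 5·317/74 = 1585/74.

1585/74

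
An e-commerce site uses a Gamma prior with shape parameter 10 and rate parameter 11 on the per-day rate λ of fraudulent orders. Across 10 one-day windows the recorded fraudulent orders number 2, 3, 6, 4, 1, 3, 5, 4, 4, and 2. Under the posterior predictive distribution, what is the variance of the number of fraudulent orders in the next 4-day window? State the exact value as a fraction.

Total count: 2 + 3 + 6 + 4 + 1 + 3 + 5 + 4 + 4 + 2 = 34.
Total exposure: 10 days.
Conjugate update: add total count to the shape and total exposure to the rate, giving Gamma(44, 21).
The posterior predictive for a window of length T is Negative Binomial with variance T·α'·(β'+T)/β'² = 4·44·25/441 = 4400/441.

4400/441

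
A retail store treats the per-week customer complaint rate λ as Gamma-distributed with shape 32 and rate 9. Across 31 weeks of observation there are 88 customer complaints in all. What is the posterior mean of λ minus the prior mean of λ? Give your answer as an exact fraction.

-5/9

Total count 88 over total exposure 31 weeks.
Gamma(α, β) with Poisson data over total exposure Σt gives posterior Gamma(α+Σx, β+Σt) = Gamma(120, 40).
Posterior mean = 120/40 = 3; prior mean = 32/9 = 32/9. Difference = 3 − 32/9 = -5/9.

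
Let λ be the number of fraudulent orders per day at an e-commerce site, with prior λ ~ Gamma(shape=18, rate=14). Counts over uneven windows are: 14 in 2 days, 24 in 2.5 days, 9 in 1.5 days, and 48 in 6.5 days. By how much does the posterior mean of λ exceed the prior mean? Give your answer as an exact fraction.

1105/371

Total count: 14 + 24 + 9 + 48 = 95.
Total exposure: 2 + 2.5 + 1.5 + 6.5 = 12.5 days.
The Gamma prior is conjugate for the Poisson rate, so λ | data ~ Gamma(18+95, 14+12.5) = Gamma(113, 53/2).
Posterior mean = 113/(53/2) = 226/53; prior mean = 18/14 = 9/7. Difference = 226/53 − 9/7 = 1105/371.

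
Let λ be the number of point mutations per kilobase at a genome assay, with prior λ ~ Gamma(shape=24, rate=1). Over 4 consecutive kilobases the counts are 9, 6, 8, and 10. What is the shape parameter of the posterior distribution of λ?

57

Total count: 9 + 6 + 8 + 10 = 33.
Total exposure: 4 kilobases.
By Gamma–Poisson conjugacy, the posterior is Gamma(α + Σx, β + Σt) = Gamma(24 + 33, 1 + 4) = Gamma(57, 5).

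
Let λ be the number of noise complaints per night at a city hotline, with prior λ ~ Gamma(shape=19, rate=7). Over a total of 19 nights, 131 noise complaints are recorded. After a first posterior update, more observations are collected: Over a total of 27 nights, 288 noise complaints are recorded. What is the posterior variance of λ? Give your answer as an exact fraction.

438/2809

Total count 131 over total exposure 19 nights.
After the first batch: Gamma(19 + 131, 7 + 19) = Gamma(150, 26).
Total count 288 over total exposure 27 nights.
After the second batch: Gamma(150 + 288, 26 + 27) = Gamma(438, 53).
Posterior variance = α'/β'² = 438/2809.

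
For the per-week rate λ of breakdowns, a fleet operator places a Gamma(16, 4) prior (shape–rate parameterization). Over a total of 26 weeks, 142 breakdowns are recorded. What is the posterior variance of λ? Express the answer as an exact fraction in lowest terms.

Total count 142 over total exposure 26 weeks.
The Gamma prior is conjugate for the Poisson rate, so λ | data ~ Gamma(16+142, 4+26) = Gamma(158, 30).
Posterior variance = α'/β'² = 158/900 = 79/450.

79/450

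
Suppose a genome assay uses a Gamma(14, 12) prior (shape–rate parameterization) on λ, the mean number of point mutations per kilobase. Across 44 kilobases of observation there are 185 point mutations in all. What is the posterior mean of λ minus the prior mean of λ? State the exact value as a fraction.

401/168

Total count 185 over total exposure 44 kilobases.
Posterior: α' = 14 + 185 = 199, β' = 12 + 44 = 56.
Posterior mean = 199/56 = 199/56; prior mean = 14/12 = 7/6. Difference = 199/56 − 7/6 = 401/168.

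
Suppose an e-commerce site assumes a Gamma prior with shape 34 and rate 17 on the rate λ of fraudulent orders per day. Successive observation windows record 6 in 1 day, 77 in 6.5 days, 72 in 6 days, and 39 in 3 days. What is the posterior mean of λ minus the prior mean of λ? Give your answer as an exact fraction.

Total count: 6 + 77 + 72 + 39 = 194.
Total exposure: 1 + 6.5 + 6 + 3 = 16.5 days.
Gamma(α, β) with Poisson data over total exposure Σt gives posterior Gamma(α+Σx, β+Σt) = Gamma(228, 67/2).
Posterior mean = 228/(67/2) = 456/67; prior mean = 34/17 = 2. Difference = 456/67 − 2 = 322/67.

322/67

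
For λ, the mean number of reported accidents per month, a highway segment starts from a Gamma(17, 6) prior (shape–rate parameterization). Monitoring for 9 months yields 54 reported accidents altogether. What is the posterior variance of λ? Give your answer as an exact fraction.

Total count 54 over total exposure 9 months.
The Gamma prior is conjugate for the Poisson rate, so λ | data ~ Gamma(17+54, 6+9) = Gamma(71, 15).
Posterior variance = α'/β'² = 71/225.

71/225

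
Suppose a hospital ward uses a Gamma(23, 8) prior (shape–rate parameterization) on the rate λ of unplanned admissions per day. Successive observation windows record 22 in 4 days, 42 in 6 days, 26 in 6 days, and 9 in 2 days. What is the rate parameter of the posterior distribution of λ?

Total count: 22 + 42 + 26 + 9 = 99.
Total exposure: 4 + 6 + 6 + 2 = 18 days.
Gamma(α, β) with Poisson data over total exposure Σt gives posterior Gamma(α+Σx, β+Σt) = Gamma(122, 26).

26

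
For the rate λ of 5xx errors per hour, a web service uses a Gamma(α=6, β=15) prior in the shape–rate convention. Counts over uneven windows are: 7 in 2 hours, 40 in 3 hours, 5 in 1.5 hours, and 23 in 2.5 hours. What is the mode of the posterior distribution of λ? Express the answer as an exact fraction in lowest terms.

Total count: 7 + 40 + 5 + 23 = 75.
Total exposure: 2 + 3 + 1.5 + 2.5 = 9 hours.
Posterior: α' = 6 + 75 = 81, β' = 15 + 9 = 24.
Posterior mode = (α'−1)/β' = 80/24 = 10/3.

10/3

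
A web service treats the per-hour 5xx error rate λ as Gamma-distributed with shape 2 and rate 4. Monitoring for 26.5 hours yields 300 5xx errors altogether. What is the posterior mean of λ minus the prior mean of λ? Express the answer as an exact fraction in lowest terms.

Total count 300 over total exposure 26.5 hours.
The Gamma prior is conjugate for the Poisson rate, so λ | data ~ Gamma(2+300, 4+26.5) = Gamma(302, 61/2).
Posterior mean = 302/(61/2) = 604/61; prior mean = 2/4 = 1/2. Difference = 604/61 − 1/2 = 1147/122.

1147/122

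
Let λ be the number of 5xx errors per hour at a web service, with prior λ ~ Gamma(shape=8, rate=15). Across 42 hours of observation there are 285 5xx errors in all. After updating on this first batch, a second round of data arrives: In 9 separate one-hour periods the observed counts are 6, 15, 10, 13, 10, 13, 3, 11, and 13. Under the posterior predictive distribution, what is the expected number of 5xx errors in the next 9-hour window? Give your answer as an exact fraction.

Total count 285 over total exposure 42 hours.
After the first batch: Gamma(8 + 285, 15 + 42) = Gamma(293, 57).
Total count: 6 + 15 + 10 + 13 + 10 + 13 + 3 + 11 + 13 = 94.
Total exposure: 9 hours.
After the second batch: Gamma(293 + 94, 57 + 9) = Gamma(387, 66).
Predictive mean over a 9-hour window = T·E[λ|data] = 9·387/66 = 1161/22.

1161/22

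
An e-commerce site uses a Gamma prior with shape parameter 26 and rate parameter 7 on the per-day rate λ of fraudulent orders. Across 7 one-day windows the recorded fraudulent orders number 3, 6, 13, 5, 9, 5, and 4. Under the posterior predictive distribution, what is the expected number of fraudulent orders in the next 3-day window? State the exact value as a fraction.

Total count: 3 + 6 + 13 + 5 + 9 + 5 + 4 = 45.
Total exposure: 7 days.
Gamma(α, β) with Poisson data over total exposure Σt gives posterior Gamma(α+Σx, β+Σt) = Gamma(71, 14).
Predictive mean over a 3-day window = T·E[λ|data] = 3·71/14 = 213/14.

213/14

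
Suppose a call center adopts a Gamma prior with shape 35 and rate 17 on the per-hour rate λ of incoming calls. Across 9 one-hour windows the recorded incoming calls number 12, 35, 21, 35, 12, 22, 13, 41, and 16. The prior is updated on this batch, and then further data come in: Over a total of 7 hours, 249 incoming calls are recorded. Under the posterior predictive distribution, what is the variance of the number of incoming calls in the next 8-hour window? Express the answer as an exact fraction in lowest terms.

Total count: 12 + 35 + 21 + 35 + 12 + 22 + 13 + 41 + 16 = 207.
Total exposure: 9 hours.
After the first batch: Gamma(35 + 207, 17 + 9) = Gamma(242, 26).
Total count 249 over total exposure 7 hours.
After the second batch: Gamma(242 + 249, 26 + 7) = Gamma(491, 33).
The posterior predictive for a window of length T is Negative Binomial with variance T·α'·(β'+T)/β'² = 8·491·41/1089 = 161048/1089.

161048/1089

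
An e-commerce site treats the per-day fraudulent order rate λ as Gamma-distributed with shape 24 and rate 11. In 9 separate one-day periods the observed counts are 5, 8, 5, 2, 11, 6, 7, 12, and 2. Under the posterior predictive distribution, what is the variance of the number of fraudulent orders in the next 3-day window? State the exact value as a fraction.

2829/200

Total count: 5 + 8 + 5 + 2 + 11 + 6 + 7 + 12 + 2 = 58.
Total exposure: 9 days.
Gamma(α, β) with Poisson data over total exposure Σt gives posterior Gamma(α+Σx, β+Σt) = Gamma(82, 20).
The posterior predictive for a window of length T is Negative Binomial with variance T·α'·(β'+T)/β'² = 3·82·23/400 = 2829/200.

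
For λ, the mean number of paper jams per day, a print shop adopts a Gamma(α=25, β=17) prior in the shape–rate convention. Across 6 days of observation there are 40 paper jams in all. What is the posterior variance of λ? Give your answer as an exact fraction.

Total count 40 over total exposure 6 days.
Posterior: α' = 25 + 40 = 65, β' = 17 + 6 = 23.
Posterior variance = α'/β'² = 65/529.

65/529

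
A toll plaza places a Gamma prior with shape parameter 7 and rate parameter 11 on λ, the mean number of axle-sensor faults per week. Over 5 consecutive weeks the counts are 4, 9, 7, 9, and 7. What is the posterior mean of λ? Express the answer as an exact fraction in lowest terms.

43/16

Total count: 4 + 9 + 7 + 9 + 7 = 36.
Total exposure: 5 weeks.
Conjugate update: add total count to the shape and total exposure to the rate, giving Gamma(43, 16).
Posterior mean = α'/β' = 43/16.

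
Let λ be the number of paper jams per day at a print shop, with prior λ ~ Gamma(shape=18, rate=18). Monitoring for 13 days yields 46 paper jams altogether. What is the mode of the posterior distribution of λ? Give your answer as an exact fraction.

Total count 46 over total exposure 13 days.
Gamma(α, β) with Poisson data over total exposure Σt gives posterior Gamma(α+Σx, β+Σt) = Gamma(64, 31).
Posterior mode = (α'−1)/β' = 63/31.

63/31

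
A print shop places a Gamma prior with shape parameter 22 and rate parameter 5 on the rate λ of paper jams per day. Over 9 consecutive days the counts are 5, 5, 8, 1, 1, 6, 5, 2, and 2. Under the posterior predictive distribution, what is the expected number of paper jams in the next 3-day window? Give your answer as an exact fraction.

Total count: 5 + 5 + 8 + 1 + 1 + 6 + 5 + 2 + 2 = 35.
Total exposure: 9 days.
By Gamma–Poisson conjugacy, the posterior is Gamma(α + Σx, β + Σt) = Gamma(22 + 35, 5 + 9) = Gamma(57, 14).
Predictive mean over a 3-day window = T·E[λ|data] = 3·57/14 = 171/14.

171/14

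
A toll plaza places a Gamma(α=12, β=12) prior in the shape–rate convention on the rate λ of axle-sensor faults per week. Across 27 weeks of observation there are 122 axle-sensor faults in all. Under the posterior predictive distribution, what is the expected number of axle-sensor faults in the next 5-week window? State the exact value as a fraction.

670/39

Total count 122 over total exposure 27 weeks.
Conjugate update: add total count to the shape and total exposure to the rate, giving Gamma(134, 39).
Predictive mean over a 5-week window = T·E[λ|data] = 5·134/39 = 670/39.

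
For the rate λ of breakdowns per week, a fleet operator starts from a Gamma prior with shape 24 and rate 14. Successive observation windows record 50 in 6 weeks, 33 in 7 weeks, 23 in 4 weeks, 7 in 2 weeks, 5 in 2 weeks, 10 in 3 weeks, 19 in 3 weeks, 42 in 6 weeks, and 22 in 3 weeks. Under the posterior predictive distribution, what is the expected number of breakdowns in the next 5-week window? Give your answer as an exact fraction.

Total count: 50 + 33 + 23 + 7 + 5 + 10 + 19 + 42 + 22 = 211.
Total exposure: 6 + 7 + 4 + 2 + 2 + 3 + 3 + 6 + 3 = 36 weeks.
By Gamma–Poisson conjugacy, the posterior is Gamma(α + Σx, β + Σt) = Gamma(24 + 211, 14 + 36) = Gamma(235, 50).
Predictive mean over a 5-week window = T·E[λ|data] = 5·235/50 = 47/2.

47/2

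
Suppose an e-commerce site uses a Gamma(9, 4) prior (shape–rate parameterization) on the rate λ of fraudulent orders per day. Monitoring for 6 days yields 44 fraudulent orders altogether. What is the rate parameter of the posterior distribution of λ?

10

Total count 44 over total exposure 6 days.
The Gamma prior is conjugate for the Poisson rate, so λ | data ~ Gamma(9+44, 4+6) = Gamma(53, 10).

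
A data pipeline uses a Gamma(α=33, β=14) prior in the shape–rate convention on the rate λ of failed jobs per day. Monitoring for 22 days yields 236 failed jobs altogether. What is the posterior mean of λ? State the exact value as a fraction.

Total count 236 over total exposure 22 days.
The Gamma prior is conjugate for the Poisson rate, so λ | data ~ Gamma(33+236, 14+22) = Gamma(269, 36).
Posterior mean = α'/β' = 269/36.

269/36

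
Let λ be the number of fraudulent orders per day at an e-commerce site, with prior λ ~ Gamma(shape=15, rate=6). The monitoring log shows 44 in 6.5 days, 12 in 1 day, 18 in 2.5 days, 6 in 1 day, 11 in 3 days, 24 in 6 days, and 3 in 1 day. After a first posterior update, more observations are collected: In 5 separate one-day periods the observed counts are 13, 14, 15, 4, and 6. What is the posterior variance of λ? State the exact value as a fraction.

185/1024

Total count: 44 + 12 + 18 + 6 + 11 + 24 + 3 = 118.
Total exposure: 6.5 + 1 + 2.5 + 1 + 3 + 6 + 1 = 21 days.
After the first batch: Gamma(15 + 118, 6 + 21) = Gamma(133, 27).
Total count: 13 + 14 + 15 + 4 + 6 = 52.
Total exposure: 5 days.
After the second batch: Gamma(133 + 52, 27 + 5) = Gamma(185, 32).
Posterior variance = α'/β'² = 185/1024.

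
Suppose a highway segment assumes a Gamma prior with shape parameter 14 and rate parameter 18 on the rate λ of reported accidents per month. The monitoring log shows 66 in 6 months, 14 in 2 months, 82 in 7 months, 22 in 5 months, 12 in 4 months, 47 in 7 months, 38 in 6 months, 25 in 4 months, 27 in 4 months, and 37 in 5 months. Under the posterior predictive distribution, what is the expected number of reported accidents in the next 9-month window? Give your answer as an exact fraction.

864/17

Total count: 66 + 14 + 82 + 22 + 12 + 47 + 38 + 25 + 27 + 37 = 370.
Total exposure: 6 + 2 + 7 + 5 + 4 + 7 + 6 + 4 + 4 + 5 = 50 months.
The Gamma prior is conjugate for the Poisson rate, so λ | data ~ Gamma(14+370, 18+50) = Gamma(384, 68).
Predictive mean over a 9-month window = T·E[λ|data] = 9·384/68 = 864/17.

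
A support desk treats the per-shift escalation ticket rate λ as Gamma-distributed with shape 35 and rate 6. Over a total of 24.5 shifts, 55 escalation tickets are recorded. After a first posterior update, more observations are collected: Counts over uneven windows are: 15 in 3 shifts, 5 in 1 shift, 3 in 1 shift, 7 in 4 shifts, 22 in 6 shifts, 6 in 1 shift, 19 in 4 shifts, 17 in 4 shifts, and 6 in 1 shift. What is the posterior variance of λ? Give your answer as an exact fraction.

Total count 55 over total exposure 24.5 shifts.
After the first batch: Gamma(35 + 55, 6 + 24.5) = Gamma(90, 61/2).
Total count: 15 + 5 + 3 + 7 + 22 + 6 + 19 + 17 + 6 = 100.
Total exposure: 3 + 1 + 1 + 4 + 6 + 1 + 4 + 4 + 1 = 25 shifts.
After the second batch: Gamma(90 + 100, 61/2 + 25) = Gamma(190, 111/2).
Posterior variance = α'/β'² = 190/(12321/4) = 760/12321.

760/12321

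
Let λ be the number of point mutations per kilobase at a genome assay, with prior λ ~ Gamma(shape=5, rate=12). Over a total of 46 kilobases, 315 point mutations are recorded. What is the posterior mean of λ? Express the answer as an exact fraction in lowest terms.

160/29

Total count 315 over total exposure 46 kilobases.
The Gamma prior is conjugate for the Poisson rate, so λ | data ~ Gamma(5+315, 12+46) = Gamma(320, 58).
Posterior mean = α'/β' = 320/58 = 160/29.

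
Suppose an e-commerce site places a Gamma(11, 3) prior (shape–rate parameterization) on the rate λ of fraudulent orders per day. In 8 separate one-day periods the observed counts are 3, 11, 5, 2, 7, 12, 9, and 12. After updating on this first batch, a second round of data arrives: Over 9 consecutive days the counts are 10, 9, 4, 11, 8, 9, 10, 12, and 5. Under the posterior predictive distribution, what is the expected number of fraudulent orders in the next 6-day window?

45

Total count: 3 + 11 + 5 + 2 + 7 + 12 + 9 + 12 = 61.
Total exposure: 8 days.
After the first batch: Gamma(11 + 61, 3 + 8) = Gamma(72, 11).
Total count: 10 + 9 + 4 + 11 + 8 + 9 + 10 + 12 + 5 = 78.
Total exposure: 9 days.
After the second batch: Gamma(72 + 78, 11 + 9) = Gamma(150, 20).
Predictive mean over a 6-day window = T·E[λ|data] = 6·150/20 = 45.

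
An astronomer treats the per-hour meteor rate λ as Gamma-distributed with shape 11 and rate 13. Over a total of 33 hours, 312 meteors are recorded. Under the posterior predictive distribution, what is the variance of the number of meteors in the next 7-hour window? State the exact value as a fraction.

Total count 312 over total exposure 33 hours.
Posterior: α' = 11 + 312 = 323, β' = 13 + 33 = 46.
The posterior predictive for a window of length T is Negative Binomial with variance T·α'·(β'+T)/β'² = 7·323·53/2116 = 119833/2116.

119833/2116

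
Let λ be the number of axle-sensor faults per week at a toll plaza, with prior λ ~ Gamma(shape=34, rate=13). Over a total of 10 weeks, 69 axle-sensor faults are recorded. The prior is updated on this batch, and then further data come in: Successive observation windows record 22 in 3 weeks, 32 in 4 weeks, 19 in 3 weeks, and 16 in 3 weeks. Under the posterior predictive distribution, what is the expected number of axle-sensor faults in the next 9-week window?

Total count 69 over total exposure 10 weeks.
After the first batch: Gamma(34 + 69, 13 + 10) = Gamma(103, 23).
Total count: 22 + 32 + 19 + 16 = 89.
Total exposure: 3 + 4 + 3 + 3 = 13 weeks.
After the second batch: Gamma(103 + 89, 23 + 13) = Gamma(192, 36).
Predictive mean over a 9-week window = T·E[λ|data] = 9·192/36 = 48.

48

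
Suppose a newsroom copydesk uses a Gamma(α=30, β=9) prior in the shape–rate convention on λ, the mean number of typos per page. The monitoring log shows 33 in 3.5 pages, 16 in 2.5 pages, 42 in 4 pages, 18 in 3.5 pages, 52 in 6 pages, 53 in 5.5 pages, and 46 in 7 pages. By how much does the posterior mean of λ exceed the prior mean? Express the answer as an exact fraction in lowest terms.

Total count: 33 + 16 + 42 + 18 + 52 + 53 + 46 = 260.
Total exposure: 3.5 + 2.5 + 4 + 3.5 + 6 + 5.5 + 7 = 32 pages.
By Gamma–Poisson conjugacy, the posterior is Gamma(α + Σx, β + Σt) = Gamma(30 + 260, 9 + 32) = Gamma(290, 41).
Posterior mean = 290/41 = 290/41; prior mean = 30/9 = 10/3. Difference = 290/41 − 10/3 = 460/123.

460/123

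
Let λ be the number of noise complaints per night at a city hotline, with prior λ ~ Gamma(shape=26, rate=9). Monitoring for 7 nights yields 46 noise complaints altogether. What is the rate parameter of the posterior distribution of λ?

16

Total count 46 over total exposure 7 nights.
The Gamma prior is conjugate for the Poisson rate, so λ | data ~ Gamma(26+46, 9+7) = Gamma(72, 16).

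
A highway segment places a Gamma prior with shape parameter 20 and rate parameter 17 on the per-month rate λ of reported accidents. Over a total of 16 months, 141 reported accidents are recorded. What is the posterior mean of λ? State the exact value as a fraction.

Total count 141 over total exposure 16 months.
Gamma(α, β) with Poisson data over total exposure Σt gives posterior Gamma(α+Σx, β+Σt) = Gamma(161, 33).
Posterior mean = α'/β' = 161/33.

161/33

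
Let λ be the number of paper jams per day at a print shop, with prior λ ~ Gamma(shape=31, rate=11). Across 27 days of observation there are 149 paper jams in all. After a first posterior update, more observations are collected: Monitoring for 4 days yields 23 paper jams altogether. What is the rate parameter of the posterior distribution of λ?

Total count 149 over total exposure 27 days.
After the first batch: Gamma(31 + 149, 11 + 27) = Gamma(180, 38).
Total count 23 over total exposure 4 days.
After the second batch: Gamma(180 + 23, 38 + 4) = Gamma(203, 42).

42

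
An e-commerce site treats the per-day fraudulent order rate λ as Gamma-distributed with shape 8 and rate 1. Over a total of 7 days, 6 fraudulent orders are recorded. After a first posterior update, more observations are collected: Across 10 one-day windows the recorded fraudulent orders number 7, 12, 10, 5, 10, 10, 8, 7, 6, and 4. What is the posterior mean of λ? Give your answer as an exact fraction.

31/6

Total count 6 over total exposure 7 days.
After the first batch: Gamma(8 + 6, 1 + 7) = Gamma(14, 8).
Total count: 7 + 12 + 10 + 5 + 10 + 10 + 8 + 7 + 6 + 4 = 79.
Total exposure: 10 days.
After the second batch: Gamma(14 + 79, 8 + 10) = Gamma(93, 18).
Posterior mean = α'/β' = 93/18 = 31/6.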